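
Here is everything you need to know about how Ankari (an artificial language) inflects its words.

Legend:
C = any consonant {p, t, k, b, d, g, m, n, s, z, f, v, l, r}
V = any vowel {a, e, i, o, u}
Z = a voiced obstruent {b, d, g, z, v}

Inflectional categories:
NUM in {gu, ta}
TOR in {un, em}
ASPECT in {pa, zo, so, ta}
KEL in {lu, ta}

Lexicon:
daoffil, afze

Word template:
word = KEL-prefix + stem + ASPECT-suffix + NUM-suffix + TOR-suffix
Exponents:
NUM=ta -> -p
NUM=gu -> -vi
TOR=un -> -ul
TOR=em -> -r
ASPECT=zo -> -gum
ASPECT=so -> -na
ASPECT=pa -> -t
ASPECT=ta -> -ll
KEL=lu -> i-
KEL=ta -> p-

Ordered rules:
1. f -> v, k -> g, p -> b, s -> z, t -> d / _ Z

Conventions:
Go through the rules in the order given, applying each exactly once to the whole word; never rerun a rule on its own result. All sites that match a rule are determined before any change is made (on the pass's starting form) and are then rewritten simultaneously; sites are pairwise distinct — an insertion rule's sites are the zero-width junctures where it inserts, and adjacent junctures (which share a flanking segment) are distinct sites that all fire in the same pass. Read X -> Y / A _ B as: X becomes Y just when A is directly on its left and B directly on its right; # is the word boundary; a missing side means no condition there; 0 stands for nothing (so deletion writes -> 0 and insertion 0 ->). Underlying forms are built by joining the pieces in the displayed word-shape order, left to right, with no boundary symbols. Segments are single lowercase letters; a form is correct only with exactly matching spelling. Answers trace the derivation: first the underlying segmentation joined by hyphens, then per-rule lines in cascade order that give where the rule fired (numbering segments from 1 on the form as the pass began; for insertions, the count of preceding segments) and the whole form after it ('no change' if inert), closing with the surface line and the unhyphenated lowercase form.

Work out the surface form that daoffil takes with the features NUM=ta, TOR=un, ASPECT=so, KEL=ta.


underlying: p-daoffil-na-p-ul
1. f -> v, k -> g, p -> b, s -> z, t -> d / _ Z: fires at position(s) 1: bdaoffilnapul
surface: bdaoffilnapul


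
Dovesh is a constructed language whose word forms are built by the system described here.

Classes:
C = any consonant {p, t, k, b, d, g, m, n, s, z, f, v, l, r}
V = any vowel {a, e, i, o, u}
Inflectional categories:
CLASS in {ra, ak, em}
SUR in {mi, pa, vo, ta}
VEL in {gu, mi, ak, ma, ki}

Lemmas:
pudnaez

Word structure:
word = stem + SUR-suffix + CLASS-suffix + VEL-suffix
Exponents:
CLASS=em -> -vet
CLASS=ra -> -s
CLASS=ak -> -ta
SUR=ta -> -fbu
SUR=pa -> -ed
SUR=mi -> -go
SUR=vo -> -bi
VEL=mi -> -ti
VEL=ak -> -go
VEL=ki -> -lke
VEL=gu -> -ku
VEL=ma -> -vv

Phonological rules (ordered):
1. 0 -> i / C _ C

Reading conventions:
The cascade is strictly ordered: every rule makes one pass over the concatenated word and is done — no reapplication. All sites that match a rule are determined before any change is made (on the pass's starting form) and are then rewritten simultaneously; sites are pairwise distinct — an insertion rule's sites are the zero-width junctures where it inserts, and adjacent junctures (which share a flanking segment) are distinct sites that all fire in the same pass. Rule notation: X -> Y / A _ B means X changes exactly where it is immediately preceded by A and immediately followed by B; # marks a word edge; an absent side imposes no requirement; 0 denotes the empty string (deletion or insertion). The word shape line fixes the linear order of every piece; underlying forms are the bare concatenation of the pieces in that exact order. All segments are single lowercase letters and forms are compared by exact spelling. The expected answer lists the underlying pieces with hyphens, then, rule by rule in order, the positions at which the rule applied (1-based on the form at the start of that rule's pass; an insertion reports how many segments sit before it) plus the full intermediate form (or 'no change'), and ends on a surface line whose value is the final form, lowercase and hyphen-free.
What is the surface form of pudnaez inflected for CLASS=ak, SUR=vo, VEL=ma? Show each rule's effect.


underlying: pudnaez-bi-ta-vv
1. 0 -> i / C _ C: inserts after position(s) 3, 7, 12: pudinaezibitaviv
surface: pudinaezibitaviv


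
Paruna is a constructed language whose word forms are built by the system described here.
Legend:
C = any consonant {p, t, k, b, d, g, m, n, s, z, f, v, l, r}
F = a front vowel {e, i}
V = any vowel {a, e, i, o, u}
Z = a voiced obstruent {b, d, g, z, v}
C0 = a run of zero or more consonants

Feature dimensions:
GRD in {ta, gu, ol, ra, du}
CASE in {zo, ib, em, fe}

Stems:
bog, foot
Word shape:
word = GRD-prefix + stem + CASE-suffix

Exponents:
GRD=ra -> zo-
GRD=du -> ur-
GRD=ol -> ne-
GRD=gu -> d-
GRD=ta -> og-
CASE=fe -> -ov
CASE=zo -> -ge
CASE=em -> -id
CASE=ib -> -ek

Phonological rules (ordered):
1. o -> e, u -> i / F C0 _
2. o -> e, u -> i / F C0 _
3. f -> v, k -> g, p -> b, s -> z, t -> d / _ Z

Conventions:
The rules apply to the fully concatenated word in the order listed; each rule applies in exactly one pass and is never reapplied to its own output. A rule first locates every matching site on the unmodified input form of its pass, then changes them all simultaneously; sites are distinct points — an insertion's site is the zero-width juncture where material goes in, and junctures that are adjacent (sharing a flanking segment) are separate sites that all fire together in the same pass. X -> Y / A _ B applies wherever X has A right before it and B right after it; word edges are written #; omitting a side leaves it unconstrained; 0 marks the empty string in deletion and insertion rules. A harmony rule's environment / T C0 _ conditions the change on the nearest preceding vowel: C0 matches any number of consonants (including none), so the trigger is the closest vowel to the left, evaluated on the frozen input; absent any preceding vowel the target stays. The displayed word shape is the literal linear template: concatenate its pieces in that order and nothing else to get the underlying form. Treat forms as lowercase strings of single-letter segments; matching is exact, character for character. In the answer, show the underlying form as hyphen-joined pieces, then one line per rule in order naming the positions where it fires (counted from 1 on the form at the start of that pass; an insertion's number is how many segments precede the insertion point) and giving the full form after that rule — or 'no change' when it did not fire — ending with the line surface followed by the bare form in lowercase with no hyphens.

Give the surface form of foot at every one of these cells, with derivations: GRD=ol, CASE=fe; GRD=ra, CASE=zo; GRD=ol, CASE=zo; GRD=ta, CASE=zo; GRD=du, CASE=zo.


cell GRD=ol, CASE=fe:
underlying: ne-foot-ov
1. o -> e, u -> i / F C0 _: fires at position(s) 4: nefeotov
2. o -> e, u -> i / F C0 _: fires at position(s) 5: nefeetov
3. f -> v, k -> g, p -> b, s -> z, t -> d / _ Z: no change
surface: nefeetov

cell GRD=ra, CASE=zo:
underlying: zo-foot-ge
1. o -> e, u -> i / F C0 _: no change
2. o -> e, u -> i / F C0 _: no change
3. f -> v, k -> g, p -> b, s -> z, t -> d / _ Z: fires at position(s) 6: zofoodge
surface: zofoodge

cell GRD=ol, CASE=zo:
underlying: ne-foot-ge
1. o -> e, u -> i / F C0 _: fires at position(s) 4: nefeotge
2. o -> e, u -> i / F C0 _: fires at position(s) 5: nefeetge
3. f -> v, k -> g, p -> b, s -> z, t -> d / _ Z: fires at position(s) 6: nefeedge
surface: nefeedge

cell GRD=ta, CASE=zo:
underlying: og-foot-ge
1. o -> e, u -> i / F C0 _: no change
2. o -> e, u -> i / F C0 _: no change
3. f -> v, k -> g, p -> b, s -> z, t -> d / _ Z: fires at position(s) 6: ogfoodge
surface: ogfoodge

cell GRD=du, CASE=zo:
underlying: ur-foot-ge
1. o -> e, u -> i / F C0 _: no change
2. o -> e, u -> i / F C0 _: no change
3. f -> v, k -> g, p -> b, s -> z, t -> d / _ Z: fires at position(s) 6: urfoodge
surface: urfoodge


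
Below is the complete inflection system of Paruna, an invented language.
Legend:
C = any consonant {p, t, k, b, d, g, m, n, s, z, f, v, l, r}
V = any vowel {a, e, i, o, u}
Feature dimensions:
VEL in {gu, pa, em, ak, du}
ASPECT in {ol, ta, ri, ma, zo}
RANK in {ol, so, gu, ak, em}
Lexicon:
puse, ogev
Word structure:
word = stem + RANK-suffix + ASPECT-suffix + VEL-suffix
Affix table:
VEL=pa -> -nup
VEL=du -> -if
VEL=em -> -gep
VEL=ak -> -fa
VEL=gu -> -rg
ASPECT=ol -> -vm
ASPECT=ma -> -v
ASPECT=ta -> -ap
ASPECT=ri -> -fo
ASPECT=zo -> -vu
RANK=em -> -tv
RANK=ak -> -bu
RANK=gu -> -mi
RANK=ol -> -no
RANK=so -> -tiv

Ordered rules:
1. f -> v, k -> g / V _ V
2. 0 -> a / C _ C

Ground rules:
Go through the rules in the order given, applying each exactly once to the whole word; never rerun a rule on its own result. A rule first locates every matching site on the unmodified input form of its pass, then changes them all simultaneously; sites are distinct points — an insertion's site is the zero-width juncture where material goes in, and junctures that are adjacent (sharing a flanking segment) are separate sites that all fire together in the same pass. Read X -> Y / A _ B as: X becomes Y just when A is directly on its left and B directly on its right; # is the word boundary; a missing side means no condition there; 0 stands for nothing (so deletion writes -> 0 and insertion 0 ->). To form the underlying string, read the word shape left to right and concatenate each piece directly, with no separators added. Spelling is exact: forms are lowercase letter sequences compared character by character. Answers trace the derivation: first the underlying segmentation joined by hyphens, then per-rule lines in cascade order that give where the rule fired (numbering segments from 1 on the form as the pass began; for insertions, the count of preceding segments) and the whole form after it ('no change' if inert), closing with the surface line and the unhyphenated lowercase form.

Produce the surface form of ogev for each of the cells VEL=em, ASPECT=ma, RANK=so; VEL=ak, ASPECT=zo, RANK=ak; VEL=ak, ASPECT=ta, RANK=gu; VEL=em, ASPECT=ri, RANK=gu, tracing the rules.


cell VEL=em, ASPECT=ma, RANK=so:
underlying: ogev-tiv-v-gep
1. f -> v, k -> g / V _ V: no change
2. 0 -> a / C _ C: inserts after position(s) 4, 7, 8: ogevativavagep
surface: ogevativavagep

cell VEL=ak, ASPECT=zo, RANK=ak:
underlying: ogev-bu-vu-fa
1. f -> v, k -> g / V _ V: fires at position(s) 9: ogevbuvuva
2. 0 -> a / C _ C: inserts after position(s) 4: ogevabuvuva
surface: ogevabuvuva

cell VEL=ak, ASPECT=ta, RANK=gu:
underlying: ogev-mi-ap-fa
1. f -> v, k -> g / V _ V: no change
2. 0 -> a / C _ C: inserts after position(s) 4, 8: ogevamiapafa
surface: ogevamiapafa

cell VEL=em, ASPECT=ri, RANK=gu:
underlying: ogev-mi-fo-gep
1. f -> v, k -> g / V _ V: fires at position(s) 7: ogevmivogep
2. 0 -> a / C _ C: inserts after position(s) 4: ogevamivogep
surface: ogevamivogep


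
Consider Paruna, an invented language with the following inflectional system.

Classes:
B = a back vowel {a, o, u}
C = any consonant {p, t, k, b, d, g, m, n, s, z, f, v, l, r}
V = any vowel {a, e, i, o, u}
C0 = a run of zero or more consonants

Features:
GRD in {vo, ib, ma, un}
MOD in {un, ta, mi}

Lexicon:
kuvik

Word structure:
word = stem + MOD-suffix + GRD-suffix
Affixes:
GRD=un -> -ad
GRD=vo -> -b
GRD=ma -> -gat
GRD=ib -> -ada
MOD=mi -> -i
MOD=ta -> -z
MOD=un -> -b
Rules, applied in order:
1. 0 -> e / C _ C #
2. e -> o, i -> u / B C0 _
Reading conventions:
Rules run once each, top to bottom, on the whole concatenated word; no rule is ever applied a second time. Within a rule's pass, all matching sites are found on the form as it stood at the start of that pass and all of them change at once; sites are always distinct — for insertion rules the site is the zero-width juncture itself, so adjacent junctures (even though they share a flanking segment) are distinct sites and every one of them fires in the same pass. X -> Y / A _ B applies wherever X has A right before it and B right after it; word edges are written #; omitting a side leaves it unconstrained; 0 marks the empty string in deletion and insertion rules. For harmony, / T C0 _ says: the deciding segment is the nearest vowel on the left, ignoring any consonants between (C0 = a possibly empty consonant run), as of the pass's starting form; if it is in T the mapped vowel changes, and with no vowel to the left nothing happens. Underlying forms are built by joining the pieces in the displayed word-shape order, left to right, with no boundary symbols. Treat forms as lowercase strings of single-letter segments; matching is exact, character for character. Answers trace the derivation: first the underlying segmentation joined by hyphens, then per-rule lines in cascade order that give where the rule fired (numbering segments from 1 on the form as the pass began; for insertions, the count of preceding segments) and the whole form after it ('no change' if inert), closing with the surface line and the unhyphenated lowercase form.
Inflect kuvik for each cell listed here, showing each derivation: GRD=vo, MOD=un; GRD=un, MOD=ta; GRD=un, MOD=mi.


cell GRD=vo, MOD=un:
underlying: kuvik-b-b
1. 0 -> e / C _ C #: inserts after position(s) 6: kuvikbeb
2. e -> o, i -> u / B C0 _: fires at position(s) 4: kuvukbeb
surface: kuvukbeb

cell GRD=un, MOD=ta:
underlying: kuvik-z-ad
1. 0 -> e / C _ C #: no change
2. e -> o, i -> u / B C0 _: fires at position(s) 4: kuvukzad
surface: kuvukzad

cell GRD=un, MOD=mi:
underlying: kuvik-i-ad
1. 0 -> e / C _ C #: no change
2. e -> o, i -> u / B C0 _: fires at position(s) 4: kuvukiad
surface: kuvukiad


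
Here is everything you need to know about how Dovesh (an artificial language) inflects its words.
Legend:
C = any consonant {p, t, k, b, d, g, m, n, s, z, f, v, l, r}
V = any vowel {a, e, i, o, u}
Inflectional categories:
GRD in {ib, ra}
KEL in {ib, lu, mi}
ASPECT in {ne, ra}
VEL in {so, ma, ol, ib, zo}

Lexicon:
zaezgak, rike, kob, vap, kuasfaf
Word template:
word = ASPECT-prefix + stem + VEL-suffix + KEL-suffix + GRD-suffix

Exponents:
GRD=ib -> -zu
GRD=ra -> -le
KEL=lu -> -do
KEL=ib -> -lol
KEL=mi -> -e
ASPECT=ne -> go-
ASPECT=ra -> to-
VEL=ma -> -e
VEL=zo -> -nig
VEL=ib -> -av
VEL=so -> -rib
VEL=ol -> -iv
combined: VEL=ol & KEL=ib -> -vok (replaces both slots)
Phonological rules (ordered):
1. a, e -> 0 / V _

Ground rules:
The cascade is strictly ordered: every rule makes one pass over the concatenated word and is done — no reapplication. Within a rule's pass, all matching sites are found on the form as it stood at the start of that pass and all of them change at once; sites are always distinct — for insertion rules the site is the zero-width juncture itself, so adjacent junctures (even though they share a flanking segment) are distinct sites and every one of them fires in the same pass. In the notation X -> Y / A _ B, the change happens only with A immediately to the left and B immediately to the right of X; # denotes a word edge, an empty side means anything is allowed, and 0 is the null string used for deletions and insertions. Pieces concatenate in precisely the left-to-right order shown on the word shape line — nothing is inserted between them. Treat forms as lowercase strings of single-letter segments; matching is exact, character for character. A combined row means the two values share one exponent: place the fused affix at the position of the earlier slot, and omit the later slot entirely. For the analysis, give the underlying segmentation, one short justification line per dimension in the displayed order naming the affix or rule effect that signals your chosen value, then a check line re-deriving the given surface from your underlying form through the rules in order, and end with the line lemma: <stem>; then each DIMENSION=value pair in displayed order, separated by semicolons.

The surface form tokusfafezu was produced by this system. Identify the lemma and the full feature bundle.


underlying: to-kuasfaf-e-e-zu
GRD=ib - signalled by the affix -zu
KEL=mi - signalled by the affix -e
ASPECT=ra - signalled by the affix to-
VEL=ma - signalled by the affix -e
check: tokuasfafeezu -> tokusfafezu
lemma: kuasfaf; GRD=ib; KEL=mi; ASPECT=ra; VEL=ma


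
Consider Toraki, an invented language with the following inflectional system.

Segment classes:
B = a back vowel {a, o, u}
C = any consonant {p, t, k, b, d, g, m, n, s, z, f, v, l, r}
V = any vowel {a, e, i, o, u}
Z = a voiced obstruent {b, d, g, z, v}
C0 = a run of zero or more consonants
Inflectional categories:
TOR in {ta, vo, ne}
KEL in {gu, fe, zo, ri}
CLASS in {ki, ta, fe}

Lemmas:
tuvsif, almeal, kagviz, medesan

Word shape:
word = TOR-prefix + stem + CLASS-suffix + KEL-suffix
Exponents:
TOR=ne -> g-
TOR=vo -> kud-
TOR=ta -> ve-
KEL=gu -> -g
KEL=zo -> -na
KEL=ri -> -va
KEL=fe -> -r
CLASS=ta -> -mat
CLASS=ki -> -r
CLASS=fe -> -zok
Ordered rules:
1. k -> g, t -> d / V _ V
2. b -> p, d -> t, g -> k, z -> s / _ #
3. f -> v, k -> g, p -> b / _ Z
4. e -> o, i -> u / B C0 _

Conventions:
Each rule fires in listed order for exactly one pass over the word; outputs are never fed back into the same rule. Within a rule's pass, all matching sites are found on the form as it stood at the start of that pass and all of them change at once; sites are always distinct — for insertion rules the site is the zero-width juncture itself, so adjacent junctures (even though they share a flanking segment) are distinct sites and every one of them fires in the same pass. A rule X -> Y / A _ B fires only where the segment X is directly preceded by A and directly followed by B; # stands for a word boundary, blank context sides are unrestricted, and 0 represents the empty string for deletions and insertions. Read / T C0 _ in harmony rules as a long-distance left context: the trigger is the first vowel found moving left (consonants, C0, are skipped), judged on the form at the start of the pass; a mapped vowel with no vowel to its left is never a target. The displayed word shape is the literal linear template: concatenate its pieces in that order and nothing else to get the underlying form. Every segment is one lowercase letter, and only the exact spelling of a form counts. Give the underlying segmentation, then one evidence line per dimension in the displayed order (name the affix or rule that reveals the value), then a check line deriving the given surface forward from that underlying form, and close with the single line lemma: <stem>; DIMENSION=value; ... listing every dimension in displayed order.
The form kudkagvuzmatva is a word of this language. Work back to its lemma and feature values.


underlying: kud-kagviz-mat-va
TOR=vo - signalled by the affix kud-
KEL=ri - signalled by the affix -va
CLASS=ta - signalled by the affix -mat
check: kudkagvizmatva -> kudkagvizmatva -> kudkagvizmatva -> kudkagvizmatva -> kudkagvuzmatva
lemma: kagviz; TOR=vo; KEL=ri; CLASS=ta


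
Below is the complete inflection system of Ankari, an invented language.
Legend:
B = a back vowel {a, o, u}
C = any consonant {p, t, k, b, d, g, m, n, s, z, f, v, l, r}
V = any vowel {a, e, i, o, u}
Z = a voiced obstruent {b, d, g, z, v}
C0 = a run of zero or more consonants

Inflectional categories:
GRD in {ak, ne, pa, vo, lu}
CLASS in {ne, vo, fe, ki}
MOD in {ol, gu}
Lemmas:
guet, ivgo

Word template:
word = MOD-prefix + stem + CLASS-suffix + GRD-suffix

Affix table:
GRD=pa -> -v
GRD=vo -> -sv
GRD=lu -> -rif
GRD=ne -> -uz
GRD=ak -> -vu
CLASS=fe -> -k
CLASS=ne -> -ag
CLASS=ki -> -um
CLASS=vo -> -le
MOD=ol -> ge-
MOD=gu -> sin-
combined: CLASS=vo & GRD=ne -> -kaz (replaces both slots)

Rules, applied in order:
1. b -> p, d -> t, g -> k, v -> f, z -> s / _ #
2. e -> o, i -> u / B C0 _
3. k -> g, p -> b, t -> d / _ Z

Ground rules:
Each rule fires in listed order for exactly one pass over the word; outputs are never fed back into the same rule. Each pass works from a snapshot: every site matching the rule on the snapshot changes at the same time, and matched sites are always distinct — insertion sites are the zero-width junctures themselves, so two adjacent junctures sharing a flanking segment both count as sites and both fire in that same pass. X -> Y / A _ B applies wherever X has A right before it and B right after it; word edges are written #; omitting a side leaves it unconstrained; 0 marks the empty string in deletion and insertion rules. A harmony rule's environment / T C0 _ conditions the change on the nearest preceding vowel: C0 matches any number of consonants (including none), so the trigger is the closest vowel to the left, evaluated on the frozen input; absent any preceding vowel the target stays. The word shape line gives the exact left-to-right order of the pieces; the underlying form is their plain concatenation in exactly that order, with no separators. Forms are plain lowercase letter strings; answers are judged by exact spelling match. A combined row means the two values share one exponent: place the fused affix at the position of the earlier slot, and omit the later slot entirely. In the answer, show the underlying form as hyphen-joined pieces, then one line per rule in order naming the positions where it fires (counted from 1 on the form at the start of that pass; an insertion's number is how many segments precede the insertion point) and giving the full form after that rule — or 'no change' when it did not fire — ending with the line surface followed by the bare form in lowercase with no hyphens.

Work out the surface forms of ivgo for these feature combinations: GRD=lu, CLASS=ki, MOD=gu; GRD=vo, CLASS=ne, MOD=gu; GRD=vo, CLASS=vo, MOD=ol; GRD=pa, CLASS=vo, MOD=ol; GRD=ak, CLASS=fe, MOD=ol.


cell GRD=lu, CLASS=ki, MOD=gu:
underlying: sin-ivgo-um-rif
1. b -> p, d -> t, g -> k, v -> f, z -> s / _ #: no change
2. e -> o, i -> u / B C0 _: fires at position(s) 11: sinivgoumruf
3. k -> g, p -> b, t -> d / _ Z: no change
surface: sinivgoumruf

cell GRD=vo, CLASS=ne, MOD=gu:
underlying: sin-ivgo-ag-sv
1. b -> p, d -> t, g -> k, v -> f, z -> s / _ #: fires at position(s) 11: sinivgoagsf
2. e -> o, i -> u / B C0 _: no change
3. k -> g, p -> b, t -> d / _ Z: no change
surface: sinivgoagsf

cell GRD=vo, CLASS=vo, MOD=ol:
underlying: ge-ivgo-le-sv
1. b -> p, d -> t, g -> k, v -> f, z -> s / _ #: fires at position(s) 10: geivgolesf
2. e -> o, i -> u / B C0 _: fires at position(s) 8: geivgolosf
3. k -> g, p -> b, t -> d / _ Z: no change
surface: geivgolosf

cell GRD=pa, CLASS=vo, MOD=ol:
underlying: ge-ivgo-le-v
1. b -> p, d -> t, g -> k, v -> f, z -> s / _ #: fires at position(s) 9: geivgolef
2. e -> o, i -> u / B C0 _: fires at position(s) 8: geivgolof
3. k -> g, p -> b, t -> d / _ Z: no change
surface: geivgolof

cell GRD=ak, CLASS=fe, MOD=ol:
underlying: ge-ivgo-k-vu
1. b -> p, d -> t, g -> k, v -> f, z -> s / _ #: no change
2. e -> o, i -> u / B C0 _: no change
3. k -> g, p -> b, t -> d / _ Z: fires at position(s) 7: geivgogvu
surface: geivgogvu


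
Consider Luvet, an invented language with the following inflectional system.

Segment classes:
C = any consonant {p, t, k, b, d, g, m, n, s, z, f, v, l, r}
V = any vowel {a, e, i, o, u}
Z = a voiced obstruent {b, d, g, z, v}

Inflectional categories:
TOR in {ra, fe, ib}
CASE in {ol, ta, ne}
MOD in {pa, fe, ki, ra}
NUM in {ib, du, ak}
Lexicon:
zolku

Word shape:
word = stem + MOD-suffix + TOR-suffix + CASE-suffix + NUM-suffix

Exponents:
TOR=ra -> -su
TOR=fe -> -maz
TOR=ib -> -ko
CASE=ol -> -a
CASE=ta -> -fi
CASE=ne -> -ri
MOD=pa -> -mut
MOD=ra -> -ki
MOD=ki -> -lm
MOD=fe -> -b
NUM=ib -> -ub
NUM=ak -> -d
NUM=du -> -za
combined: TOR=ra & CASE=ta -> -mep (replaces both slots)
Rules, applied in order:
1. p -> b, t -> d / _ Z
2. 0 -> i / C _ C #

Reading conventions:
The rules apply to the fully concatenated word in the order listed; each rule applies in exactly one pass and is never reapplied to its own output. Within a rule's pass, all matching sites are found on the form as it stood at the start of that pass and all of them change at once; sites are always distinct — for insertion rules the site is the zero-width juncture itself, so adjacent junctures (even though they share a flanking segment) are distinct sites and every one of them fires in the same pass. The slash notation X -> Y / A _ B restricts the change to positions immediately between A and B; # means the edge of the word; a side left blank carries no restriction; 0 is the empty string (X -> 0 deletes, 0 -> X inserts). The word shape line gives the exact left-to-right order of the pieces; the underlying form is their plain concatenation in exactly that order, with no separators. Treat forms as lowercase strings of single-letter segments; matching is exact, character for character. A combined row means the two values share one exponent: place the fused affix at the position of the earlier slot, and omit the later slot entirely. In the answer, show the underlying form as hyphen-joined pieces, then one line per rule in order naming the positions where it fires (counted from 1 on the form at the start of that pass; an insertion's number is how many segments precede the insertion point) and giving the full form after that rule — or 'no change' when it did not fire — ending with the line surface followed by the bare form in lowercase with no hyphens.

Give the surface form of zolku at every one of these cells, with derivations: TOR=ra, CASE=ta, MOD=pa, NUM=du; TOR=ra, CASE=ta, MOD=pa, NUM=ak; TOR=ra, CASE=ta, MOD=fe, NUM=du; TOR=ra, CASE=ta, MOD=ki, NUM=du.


cell TOR=ra, CASE=ta, MOD=pa, NUM=du:
underlying: zolku-mut-mep-za
1. p -> b, t -> d / _ Z: fires at position(s) 11: zolkumutmebza
2. 0 -> i / C _ C #: no change
surface: zolkumutmebza

cell TOR=ra, CASE=ta, MOD=pa, NUM=ak:
underlying: zolku-mut-mep-d
1. p -> b, t -> d / _ Z: fires at position(s) 11: zolkumutmebd
2. 0 -> i / C _ C #: inserts after position(s) 11: zolkumutmebid
surface: zolkumutmebid

cell TOR=ra, CASE=ta, MOD=fe, NUM=du:
underlying: zolku-b-mep-za
1. p -> b, t -> d / _ Z: fires at position(s) 9: zolkubmebza
2. 0 -> i / C _ C #: no change
surface: zolkubmebza

cell TOR=ra, CASE=ta, MOD=ki, NUM=du:
underlying: zolku-lm-mep-za
1. p -> b, t -> d / _ Z: fires at position(s) 10: zolkulmmebza
2. 0 -> i / C _ C #: no change
surface: zolkulmmebza


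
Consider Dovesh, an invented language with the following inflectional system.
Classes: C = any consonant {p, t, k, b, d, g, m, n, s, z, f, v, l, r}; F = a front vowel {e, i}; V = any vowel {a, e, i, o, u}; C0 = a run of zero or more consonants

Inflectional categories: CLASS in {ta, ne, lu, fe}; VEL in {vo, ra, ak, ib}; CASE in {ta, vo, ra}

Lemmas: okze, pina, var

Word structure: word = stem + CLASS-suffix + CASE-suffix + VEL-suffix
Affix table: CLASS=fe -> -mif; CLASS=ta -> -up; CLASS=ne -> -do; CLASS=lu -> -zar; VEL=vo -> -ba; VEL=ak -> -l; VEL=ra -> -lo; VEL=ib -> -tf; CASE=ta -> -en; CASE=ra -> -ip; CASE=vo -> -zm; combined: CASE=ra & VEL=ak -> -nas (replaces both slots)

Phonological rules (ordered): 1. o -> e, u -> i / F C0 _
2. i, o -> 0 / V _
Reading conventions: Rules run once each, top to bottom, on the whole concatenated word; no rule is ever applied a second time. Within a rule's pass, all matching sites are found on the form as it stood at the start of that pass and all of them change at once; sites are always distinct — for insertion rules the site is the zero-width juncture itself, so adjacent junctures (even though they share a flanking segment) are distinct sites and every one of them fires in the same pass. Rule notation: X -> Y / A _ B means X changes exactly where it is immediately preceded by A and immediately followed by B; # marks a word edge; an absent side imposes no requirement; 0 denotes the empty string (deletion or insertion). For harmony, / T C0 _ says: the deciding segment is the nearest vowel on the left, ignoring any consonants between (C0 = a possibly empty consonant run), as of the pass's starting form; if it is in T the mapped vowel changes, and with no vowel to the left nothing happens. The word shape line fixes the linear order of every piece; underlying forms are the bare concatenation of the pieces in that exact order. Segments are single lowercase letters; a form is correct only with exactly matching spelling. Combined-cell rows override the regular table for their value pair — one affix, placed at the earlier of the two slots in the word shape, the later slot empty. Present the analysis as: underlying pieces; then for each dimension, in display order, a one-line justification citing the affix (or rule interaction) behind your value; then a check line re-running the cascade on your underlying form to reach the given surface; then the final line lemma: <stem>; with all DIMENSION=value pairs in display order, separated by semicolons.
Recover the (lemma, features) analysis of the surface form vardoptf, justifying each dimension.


underlying: var-do-ip-tf
CLASS=ne - signalled by the affix -do
VEL=ib - signalled by the affix -tf
CASE=ra - signalled by the affix -ip
check: vardoiptf -> vardoiptf -> vardoptf
lemma: var; CLASS=ne; VEL=ib; CASE=ra


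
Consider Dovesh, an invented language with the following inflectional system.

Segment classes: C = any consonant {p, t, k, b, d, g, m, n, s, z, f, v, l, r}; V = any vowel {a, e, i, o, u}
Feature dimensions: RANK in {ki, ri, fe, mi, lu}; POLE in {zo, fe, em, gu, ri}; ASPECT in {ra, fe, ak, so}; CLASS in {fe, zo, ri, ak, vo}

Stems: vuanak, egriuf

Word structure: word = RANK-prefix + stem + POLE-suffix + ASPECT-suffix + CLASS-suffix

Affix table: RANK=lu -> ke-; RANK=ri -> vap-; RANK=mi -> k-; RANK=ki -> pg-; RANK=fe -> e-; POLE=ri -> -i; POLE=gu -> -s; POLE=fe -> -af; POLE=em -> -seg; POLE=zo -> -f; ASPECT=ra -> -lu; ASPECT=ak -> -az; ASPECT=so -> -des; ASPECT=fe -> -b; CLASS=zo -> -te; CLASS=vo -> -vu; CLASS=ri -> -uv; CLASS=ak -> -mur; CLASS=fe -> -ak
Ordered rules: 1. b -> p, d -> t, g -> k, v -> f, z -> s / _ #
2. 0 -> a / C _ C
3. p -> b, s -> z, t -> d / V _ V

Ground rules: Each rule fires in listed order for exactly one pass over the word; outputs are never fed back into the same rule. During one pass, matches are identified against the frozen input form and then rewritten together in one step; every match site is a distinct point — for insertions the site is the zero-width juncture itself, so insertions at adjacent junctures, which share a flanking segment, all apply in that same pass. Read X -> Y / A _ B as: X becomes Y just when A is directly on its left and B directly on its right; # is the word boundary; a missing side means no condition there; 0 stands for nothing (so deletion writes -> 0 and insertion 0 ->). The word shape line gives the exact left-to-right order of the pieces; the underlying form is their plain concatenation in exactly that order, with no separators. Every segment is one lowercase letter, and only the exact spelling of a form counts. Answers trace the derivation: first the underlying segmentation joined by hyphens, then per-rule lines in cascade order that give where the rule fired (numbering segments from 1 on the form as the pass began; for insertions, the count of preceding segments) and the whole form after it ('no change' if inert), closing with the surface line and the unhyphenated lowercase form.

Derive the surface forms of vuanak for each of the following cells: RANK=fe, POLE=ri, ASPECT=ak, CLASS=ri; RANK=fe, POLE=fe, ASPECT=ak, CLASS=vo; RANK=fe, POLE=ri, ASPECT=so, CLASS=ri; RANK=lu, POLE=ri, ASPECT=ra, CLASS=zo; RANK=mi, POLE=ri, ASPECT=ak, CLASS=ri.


cell RANK=fe, POLE=ri, ASPECT=ak, CLASS=ri:
underlying: e-vuanak-i-az-uv
1. b -> p, d -> t, g -> k, v -> f, z -> s / _ #: fires at position(s) 12: evuanakiazuf
2. 0 -> a / C _ C: no change
3. p -> b, s -> z, t -> d / V _ V: no change
surface: evuanakiazuf

cell RANK=fe, POLE=fe, ASPECT=ak, CLASS=vo:
underlying: e-vuanak-af-az-vu
1. b -> p, d -> t, g -> k, v -> f, z -> s / _ #: no change
2. 0 -> a / C _ C: inserts after position(s) 11: evuanakafazavu
3. p -> b, s -> z, t -> d / V _ V: no change
surface: evuanakafazavu

cell RANK=fe, POLE=ri, ASPECT=so, CLASS=ri:
underlying: e-vuanak-i-des-uv
1. b -> p, d -> t, g -> k, v -> f, z -> s / _ #: fires at position(s) 13: evuanakidesuf
2. 0 -> a / C _ C: no change
3. p -> b, s -> z, t -> d / V _ V: fires at position(s) 11: evuanakidezuf
surface: evuanakidezuf

cell RANK=lu, POLE=ri, ASPECT=ra, CLASS=zo:
underlying: ke-vuanak-i-lu-te
1. b -> p, d -> t, g -> k, v -> f, z -> s / _ #: no change
2. 0 -> a / C _ C: no change
3. p -> b, s -> z, t -> d / V _ V: fires at position(s) 12: kevuanakilude
surface: kevuanakilude

cell RANK=mi, POLE=ri, ASPECT=ak, CLASS=ri:
underlying: k-vuanak-i-az-uv
1. b -> p, d -> t, g -> k, v -> f, z -> s / _ #: fires at position(s) 12: kvuanakiazuf
2. 0 -> a / C _ C: inserts after position(s) 1: kavuanakiazuf
3. p -> b, s -> z, t -> d / V _ V: no change
surface: kavuanakiazuf


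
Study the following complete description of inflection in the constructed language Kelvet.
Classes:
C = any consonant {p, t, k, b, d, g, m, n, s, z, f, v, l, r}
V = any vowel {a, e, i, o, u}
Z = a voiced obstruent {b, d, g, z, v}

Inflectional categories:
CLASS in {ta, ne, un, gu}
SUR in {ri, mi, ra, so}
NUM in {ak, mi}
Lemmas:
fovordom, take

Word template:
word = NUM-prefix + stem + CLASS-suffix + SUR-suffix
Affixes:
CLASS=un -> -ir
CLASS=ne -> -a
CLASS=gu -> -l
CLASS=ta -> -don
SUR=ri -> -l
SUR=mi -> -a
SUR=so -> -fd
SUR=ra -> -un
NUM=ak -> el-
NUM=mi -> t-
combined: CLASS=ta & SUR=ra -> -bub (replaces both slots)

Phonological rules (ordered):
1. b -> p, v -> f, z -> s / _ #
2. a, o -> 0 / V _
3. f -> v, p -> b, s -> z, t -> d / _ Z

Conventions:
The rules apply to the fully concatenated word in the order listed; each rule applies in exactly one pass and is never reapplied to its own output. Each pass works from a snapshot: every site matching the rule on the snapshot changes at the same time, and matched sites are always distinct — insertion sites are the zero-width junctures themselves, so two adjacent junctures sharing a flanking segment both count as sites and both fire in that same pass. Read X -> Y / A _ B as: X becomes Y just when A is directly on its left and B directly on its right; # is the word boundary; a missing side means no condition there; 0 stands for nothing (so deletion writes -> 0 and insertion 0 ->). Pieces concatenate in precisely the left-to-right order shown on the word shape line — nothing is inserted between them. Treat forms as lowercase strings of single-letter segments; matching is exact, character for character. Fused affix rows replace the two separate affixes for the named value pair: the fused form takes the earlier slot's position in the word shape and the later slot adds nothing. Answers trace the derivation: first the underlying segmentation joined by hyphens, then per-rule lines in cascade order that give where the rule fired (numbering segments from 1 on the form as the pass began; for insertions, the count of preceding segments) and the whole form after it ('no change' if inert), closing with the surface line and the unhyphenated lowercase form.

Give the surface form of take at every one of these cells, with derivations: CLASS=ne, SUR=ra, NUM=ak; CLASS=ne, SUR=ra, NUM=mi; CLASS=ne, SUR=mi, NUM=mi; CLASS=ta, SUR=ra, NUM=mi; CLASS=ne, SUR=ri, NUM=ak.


cell CLASS=ne, SUR=ra, NUM=ak:
underlying: el-take-a-un
1. b -> p, v -> f, z -> s / _ #: no change
2. a, o -> 0 / V _: fires at position(s) 7: eltakeun
3. f -> v, p -> b, s -> z, t -> d / _ Z: no change
surface: eltakeun

cell CLASS=ne, SUR=ra, NUM=mi:
underlying: t-take-a-un
1. b -> p, v -> f, z -> s / _ #: no change
2. a, o -> 0 / V _: fires at position(s) 6: ttakeun
3. f -> v, p -> b, s -> z, t -> d / _ Z: no change
surface: ttakeun

cell CLASS=ne, SUR=mi, NUM=mi:
underlying: t-take-a-a
1. b -> p, v -> f, z -> s / _ #: no change
2. a, o -> 0 / V _: fires at position(s) 6, 7: ttake
3. f -> v, p -> b, s -> z, t -> d / _ Z: no change
surface: ttake

cell CLASS=ta, SUR=ra, NUM=mi:
underlying: t-take-bub
1. b -> p, v -> f, z -> s / _ #: fires at position(s) 8: ttakebup
2. a, o -> 0 / V _: no change
3. f -> v, p -> b, s -> z, t -> d / _ Z: no change
surface: ttakebup

cell CLASS=ne, SUR=ri, NUM=ak:
underlying: el-take-a-l
1. b -> p, v -> f, z -> s / _ #: no change
2. a, o -> 0 / V _: fires at position(s) 7: eltakel
3. f -> v, p -> b, s -> z, t -> d / _ Z: no change
surface: eltakel


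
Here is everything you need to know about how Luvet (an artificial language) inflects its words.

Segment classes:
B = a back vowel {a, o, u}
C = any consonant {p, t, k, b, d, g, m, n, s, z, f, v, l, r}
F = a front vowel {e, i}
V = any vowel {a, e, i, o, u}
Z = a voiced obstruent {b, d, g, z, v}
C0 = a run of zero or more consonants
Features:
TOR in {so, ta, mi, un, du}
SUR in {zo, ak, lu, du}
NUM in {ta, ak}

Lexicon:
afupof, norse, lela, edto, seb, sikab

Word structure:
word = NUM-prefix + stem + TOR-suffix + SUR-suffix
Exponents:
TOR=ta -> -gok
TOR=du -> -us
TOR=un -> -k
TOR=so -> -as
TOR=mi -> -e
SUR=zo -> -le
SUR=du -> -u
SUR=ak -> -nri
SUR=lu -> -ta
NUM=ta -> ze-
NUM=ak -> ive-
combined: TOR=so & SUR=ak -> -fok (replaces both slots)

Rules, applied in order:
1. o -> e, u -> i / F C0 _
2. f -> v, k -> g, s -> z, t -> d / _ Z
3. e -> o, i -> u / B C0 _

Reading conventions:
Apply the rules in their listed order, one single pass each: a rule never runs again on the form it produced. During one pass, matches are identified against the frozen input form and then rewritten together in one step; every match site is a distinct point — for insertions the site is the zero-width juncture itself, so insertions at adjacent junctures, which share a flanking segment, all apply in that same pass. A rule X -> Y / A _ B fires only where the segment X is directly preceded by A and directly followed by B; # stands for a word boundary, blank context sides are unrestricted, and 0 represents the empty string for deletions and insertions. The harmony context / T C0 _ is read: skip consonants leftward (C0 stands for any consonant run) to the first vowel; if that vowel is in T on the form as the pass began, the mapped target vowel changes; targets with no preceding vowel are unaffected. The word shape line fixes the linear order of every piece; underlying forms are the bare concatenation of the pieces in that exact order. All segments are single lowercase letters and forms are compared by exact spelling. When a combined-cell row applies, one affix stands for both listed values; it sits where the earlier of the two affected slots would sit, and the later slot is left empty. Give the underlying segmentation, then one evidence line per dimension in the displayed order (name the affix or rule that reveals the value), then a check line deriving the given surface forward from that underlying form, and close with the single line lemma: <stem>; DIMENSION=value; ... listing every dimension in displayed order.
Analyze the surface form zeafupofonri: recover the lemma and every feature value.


underlying: ze-afupof-e-nri
TOR=mi - signalled by the affix -e
SUR=ak - signalled by the affix -nri
NUM=ta - signalled by the affix ze-
check: zeafupofenri -> zeafupofenri -> zeafupofenri -> zeafupofonri
lemma: afupof; TOR=mi; SUR=ak; NUM=ta


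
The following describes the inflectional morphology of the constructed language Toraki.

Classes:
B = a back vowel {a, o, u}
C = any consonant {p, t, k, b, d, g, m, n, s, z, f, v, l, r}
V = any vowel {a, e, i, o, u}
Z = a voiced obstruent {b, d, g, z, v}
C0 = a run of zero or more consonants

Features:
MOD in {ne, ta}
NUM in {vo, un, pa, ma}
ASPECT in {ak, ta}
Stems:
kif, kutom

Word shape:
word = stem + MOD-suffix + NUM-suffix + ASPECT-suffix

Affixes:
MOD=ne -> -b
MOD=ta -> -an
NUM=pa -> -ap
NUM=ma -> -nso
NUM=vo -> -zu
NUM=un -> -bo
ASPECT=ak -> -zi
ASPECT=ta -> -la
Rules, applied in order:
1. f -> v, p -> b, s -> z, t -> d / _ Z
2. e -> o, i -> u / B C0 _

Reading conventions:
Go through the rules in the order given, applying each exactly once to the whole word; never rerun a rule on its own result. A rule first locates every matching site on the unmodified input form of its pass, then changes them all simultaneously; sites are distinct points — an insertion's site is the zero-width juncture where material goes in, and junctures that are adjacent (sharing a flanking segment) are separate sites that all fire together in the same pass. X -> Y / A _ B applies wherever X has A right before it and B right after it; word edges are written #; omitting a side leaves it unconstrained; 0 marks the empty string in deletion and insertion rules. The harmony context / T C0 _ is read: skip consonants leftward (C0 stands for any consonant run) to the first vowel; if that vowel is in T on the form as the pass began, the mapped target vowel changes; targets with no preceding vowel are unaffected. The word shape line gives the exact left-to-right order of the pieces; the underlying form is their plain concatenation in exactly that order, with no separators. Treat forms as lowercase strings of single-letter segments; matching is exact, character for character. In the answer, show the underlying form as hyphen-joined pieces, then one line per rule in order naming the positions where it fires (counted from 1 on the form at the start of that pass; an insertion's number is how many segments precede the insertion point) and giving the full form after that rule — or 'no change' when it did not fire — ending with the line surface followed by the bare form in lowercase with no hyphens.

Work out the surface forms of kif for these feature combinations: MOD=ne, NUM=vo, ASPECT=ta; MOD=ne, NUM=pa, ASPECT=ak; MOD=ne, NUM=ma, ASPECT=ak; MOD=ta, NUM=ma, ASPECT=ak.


cell MOD=ne, NUM=vo, ASPECT=ta:
underlying: kif-b-zu-la
1. f -> v, p -> b, s -> z, t -> d / _ Z: fires at position(s) 3: kivbzula
2. e -> o, i -> u / B C0 _: no change
surface: kivbzula

cell MOD=ne, NUM=pa, ASPECT=ak:
underlying: kif-b-ap-zi
1. f -> v, p -> b, s -> z, t -> d / _ Z: fires at position(s) 3, 6: kivbabzi
2. e -> o, i -> u / B C0 _: fires at position(s) 8: kivbabzu
surface: kivbabzu

cell MOD=ne, NUM=ma, ASPECT=ak:
underlying: kif-b-nso-zi
1. f -> v, p -> b, s -> z, t -> d / _ Z: fires at position(s) 3: kivbnsozi
2. e -> o, i -> u / B C0 _: fires at position(s) 9: kivbnsozu
surface: kivbnsozu

cell MOD=ta, NUM=ma, ASPECT=ak:
underlying: kif-an-nso-zi
1. f -> v, p -> b, s -> z, t -> d / _ Z: no change
2. e -> o, i -> u / B C0 _: fires at position(s) 10: kifannsozu
surface: kifannsozu
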